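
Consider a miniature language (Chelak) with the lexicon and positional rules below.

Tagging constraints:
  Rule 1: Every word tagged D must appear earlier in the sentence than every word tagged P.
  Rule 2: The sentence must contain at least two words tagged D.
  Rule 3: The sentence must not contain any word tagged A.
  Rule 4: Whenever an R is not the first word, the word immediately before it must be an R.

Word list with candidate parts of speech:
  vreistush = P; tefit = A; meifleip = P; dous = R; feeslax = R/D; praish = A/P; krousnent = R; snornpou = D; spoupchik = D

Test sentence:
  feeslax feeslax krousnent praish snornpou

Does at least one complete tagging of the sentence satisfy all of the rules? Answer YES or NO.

NO

Candidates per position — 1:feeslax {R,D}; 2:feeslax {R,D}; 3:krousnent {R}; 4:praish {A,P}; 5:snornpou {D}.
Every candidate sequence violates at least one rule; no consistent tagging exists.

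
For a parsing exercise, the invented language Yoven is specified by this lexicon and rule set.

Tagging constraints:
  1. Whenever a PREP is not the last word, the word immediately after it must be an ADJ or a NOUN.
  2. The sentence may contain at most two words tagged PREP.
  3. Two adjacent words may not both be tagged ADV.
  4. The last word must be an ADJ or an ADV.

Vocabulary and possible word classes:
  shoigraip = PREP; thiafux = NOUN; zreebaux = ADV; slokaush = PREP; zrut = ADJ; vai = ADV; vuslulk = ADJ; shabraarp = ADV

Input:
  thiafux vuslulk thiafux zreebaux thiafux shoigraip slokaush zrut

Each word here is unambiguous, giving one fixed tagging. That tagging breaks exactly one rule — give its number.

1

Fixed tagging: NOUN ADJ NOUN ADV NOUN PREP PREP ADJ.
Rule check: R1 fails, R2 ok, R3 ok, R4 ok.
Only rule 1 fails.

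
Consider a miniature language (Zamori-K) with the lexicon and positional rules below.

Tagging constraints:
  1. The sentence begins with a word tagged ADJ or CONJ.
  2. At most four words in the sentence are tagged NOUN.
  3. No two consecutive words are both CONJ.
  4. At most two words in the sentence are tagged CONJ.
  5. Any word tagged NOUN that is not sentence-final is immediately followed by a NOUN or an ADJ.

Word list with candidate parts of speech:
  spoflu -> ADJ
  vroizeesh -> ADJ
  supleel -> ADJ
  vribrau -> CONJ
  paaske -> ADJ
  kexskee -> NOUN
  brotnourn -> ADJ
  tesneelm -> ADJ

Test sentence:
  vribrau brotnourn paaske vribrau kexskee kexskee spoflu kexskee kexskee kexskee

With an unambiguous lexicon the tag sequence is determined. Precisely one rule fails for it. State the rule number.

Fixed tagging: CONJ ADJ ADJ CONJ NOUN NOUN ADJ NOUN NOUN NOUN.
Applying the rules: R1 ok, R2 fails, R3 ok, R4 ok, R5 ok.
Only rule 2 fails.

2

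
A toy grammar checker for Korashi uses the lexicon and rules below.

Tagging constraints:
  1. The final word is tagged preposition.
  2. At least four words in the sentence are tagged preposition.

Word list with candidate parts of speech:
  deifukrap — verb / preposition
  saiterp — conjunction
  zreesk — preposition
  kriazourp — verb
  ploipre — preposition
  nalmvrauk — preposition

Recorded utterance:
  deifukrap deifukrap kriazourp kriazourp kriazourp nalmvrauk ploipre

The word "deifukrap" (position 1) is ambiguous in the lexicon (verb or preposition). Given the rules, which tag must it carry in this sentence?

preposition

Candidates per position — 1:deifukrap {verb,preposition}; 2:deifukrap {verb,preposition}; 3:kriazourp {verb}; 4:kriazourp {verb}; 5:kriazourp {verb}; 6:nalmvrauk {preposition}; 7:ploipre {preposition}.
If word 1 were verb, no tagging could satisfy rule 2; so word 1 is preposition.
If word 2 were verb, no tagging could satisfy rule 2; so word 2 is preposition.
The unique satisfying tagging is: preposition preposition verb verb verb preposition preposition.
Verifying each rule — rule 1 holds; rule 2 holds.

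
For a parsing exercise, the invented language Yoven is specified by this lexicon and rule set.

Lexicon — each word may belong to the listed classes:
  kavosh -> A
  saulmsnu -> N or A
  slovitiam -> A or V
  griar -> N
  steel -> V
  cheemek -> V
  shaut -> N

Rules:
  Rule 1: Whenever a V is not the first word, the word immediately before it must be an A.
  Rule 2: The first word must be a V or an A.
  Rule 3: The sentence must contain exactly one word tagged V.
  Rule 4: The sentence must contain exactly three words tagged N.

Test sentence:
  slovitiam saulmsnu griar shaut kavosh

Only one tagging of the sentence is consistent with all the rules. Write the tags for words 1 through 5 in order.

V N N N A

Candidates per position — 1:slovitiam {A,V}; 2:saulmsnu {N,A}; 3:griar {N}; 4:shaut {N}; 5:kavosh {A}.
Position 1: A is ruled out by rule 3; that leaves V.
Position 2: A is ruled out by rule 4; that leaves N.
So the tagging must be: V N N N A.
Verifying each rule — rule 1 ✓; rule 2 ✓; rule 3 ✓; rule 4 ✓.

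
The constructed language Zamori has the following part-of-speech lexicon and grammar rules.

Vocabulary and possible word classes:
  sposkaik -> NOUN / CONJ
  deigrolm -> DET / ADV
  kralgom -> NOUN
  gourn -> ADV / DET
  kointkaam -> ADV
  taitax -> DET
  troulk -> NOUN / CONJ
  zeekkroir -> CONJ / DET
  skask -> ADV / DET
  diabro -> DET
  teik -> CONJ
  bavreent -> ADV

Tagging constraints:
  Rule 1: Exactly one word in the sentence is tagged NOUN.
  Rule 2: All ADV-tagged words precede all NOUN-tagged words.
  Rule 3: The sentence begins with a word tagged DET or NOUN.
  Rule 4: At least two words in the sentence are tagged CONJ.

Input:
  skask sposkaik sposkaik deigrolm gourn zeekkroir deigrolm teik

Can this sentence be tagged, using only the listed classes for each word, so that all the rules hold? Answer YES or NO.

Candidates per position — 1:skask {ADV,DET}; 2:sposkaik {NOUN,CONJ}; 3:sposkaik {NOUN,CONJ}; 4:deigrolm {DET,ADV}; 5:gourn {ADV,DET}; 6:zeekkroir {CONJ,DET}; 7:deigrolm {DET,ADV}; 8:teik {CONJ}.
One satisfying assignment: DET CONJ NOUN DET DET CONJ DET CONJ.
Rule-by-rule: rule 1 ✓; rule 2 ✓; rule 3 ✓; rule 4 ✓.

YES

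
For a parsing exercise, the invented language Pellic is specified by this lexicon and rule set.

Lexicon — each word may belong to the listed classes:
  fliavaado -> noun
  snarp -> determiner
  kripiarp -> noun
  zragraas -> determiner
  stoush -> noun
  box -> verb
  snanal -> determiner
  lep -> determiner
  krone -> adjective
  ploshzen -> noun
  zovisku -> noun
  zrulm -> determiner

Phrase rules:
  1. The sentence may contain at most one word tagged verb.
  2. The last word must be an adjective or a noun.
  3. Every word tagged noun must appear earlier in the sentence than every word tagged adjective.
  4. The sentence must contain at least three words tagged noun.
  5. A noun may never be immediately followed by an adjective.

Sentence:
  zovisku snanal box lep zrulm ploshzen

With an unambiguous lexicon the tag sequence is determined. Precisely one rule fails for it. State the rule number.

Fixed tagging: noun determiner verb determiner determiner noun.
Rule check: R1 ok, R2 ok, R3 ok, R4 fails, R5 ok.
Only rule 4 fails.

4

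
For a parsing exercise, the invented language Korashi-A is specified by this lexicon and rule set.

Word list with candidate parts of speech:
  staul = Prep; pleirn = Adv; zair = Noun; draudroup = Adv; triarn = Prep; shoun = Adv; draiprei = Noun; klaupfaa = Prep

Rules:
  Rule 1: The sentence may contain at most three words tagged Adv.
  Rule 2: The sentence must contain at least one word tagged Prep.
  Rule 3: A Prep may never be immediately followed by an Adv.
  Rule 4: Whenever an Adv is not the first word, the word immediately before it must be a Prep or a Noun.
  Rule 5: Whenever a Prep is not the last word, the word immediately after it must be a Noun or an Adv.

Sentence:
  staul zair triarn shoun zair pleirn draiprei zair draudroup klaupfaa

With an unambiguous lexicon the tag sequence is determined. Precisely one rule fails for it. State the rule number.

Fixed tagging: Prep Noun Prep Adv Noun Adv Noun Noun Adv Prep.
Rule check: R1 ✓, R2 ✓, R3 ✗, R4 ✓, R5 ✓.
Only rule 3 fails.

3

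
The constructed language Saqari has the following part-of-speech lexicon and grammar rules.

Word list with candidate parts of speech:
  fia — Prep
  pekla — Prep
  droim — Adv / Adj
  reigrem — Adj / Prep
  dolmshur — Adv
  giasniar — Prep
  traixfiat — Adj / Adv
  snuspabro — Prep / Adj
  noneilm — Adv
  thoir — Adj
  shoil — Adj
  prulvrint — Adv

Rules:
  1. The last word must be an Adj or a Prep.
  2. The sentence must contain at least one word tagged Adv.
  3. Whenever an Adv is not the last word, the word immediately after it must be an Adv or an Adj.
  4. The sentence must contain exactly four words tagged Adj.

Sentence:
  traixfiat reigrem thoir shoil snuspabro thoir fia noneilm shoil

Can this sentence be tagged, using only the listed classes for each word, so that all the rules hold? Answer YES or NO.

NO

Candidates per position — 1:traixfiat {Adj,Adv}; 2:reigrem {Adj,Prep}; 3:thoir {Adj}; 4:shoil {Adj}; 5:snuspabro {Prep,Adj}; 6:thoir {Adj}; 7:fia {Prep}; 8:noneilm {Adv}; 9:shoil {Adj}.
Every candidate sequence violates at least one rule; no consistent tagging exists.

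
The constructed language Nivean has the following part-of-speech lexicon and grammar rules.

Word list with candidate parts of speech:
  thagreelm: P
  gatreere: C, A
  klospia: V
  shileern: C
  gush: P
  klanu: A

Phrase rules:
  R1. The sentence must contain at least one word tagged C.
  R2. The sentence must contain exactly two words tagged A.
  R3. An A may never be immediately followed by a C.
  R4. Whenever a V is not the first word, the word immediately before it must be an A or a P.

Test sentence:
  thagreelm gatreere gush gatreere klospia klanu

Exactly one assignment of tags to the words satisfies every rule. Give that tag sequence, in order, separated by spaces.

P C P A V A

Candidates per position — 1:thagreelm {P}; 2:gatreere {C,A}; 3:gush {P}; 4:gatreere {C,A}; 5:klospia {V}; 6:klanu {A}.
Position 4: tagging it C would leave rule 4 unsatisfiable, so it must be A.
Position 2: tagging it A would leave rule 1 unsatisfiable, so it must be C.
That leaves exactly one tagging: P C P A V A.
Check: rule 1 holds; rule 2 holds; rule 3 holds; rule 4 holds.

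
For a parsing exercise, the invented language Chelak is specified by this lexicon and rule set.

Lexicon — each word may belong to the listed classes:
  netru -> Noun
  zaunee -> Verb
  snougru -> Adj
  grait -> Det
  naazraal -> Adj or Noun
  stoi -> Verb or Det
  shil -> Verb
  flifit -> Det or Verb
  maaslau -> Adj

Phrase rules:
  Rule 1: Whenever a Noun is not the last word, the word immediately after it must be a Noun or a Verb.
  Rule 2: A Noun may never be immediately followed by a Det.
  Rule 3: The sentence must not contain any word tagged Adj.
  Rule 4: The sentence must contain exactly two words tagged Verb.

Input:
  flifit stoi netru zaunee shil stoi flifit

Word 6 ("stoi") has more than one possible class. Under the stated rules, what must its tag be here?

Candidates per position — 1:flifit {Det,Verb}; 2:stoi {Verb,Det}; 3:netru {Noun}; 4:zaunee {Verb}; 5:shil {Verb}; 6:stoi {Verb,Det}; 7:flifit {Det,Verb}.
Word 1 cannot be Verb — rule 4 would then fail for every completion. It is Det.
Word 2 cannot be Verb — rule 4 would then fail for every completion. It is Det.
Word 6 cannot be Verb — rule 4 would then fail for every completion. It is Det.
Word 7 cannot be Verb — rule 4 would then fail for every completion. It is Det.
That leaves exactly one tagging: Det Det Noun Verb Verb Det Det.
Verifying each rule — rule 1 ok; rule 2 ok; rule 3 ok; rule 4 ok.

Det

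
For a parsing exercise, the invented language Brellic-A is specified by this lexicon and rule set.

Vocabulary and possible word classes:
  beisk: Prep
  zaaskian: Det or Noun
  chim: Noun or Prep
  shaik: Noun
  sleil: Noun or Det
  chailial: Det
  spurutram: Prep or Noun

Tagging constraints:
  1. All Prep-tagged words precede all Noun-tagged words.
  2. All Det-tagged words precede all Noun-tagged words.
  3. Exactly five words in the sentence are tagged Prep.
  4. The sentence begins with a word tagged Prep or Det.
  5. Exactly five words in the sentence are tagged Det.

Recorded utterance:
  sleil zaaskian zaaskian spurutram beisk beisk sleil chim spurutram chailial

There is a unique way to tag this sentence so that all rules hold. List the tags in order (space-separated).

Candidates per position — 1:sleil {Noun,Det}; 2:zaaskian {Det,Noun}; 3:zaaskian {Det,Noun}; 4:spurutram {Prep,Noun}; 5:beisk {Prep}; 6:beisk {Prep}; 7:sleil {Noun,Det}; 8:chim {Noun,Prep}; 9:spurutram {Prep,Noun}; 10:chailial {Det}.
Position 1: Noun is ruled out by rule 1; that leaves Det.
Position 2: Noun is ruled out by rule 1; that leaves Det.
Position 3: Noun is ruled out by rule 1; that leaves Det.
Position 4: Noun is ruled out by rule 1; that leaves Prep.
Position 7: Noun is ruled out by rule 2; that leaves Det.
Position 8: Noun is ruled out by rule 2; that leaves Prep.
Position 9: Noun is ruled out by rule 2; that leaves Prep.
That leaves exactly one tagging: Det Det Det Prep Prep Prep Det Prep Prep Det.
Rule-by-rule: rule 1 satisfied; rule 2 satisfied; rule 3 satisfied; rule 4 satisfied; rule 5 satisfied.

Det Det Det Prep Prep Prep Det Prep Prep Det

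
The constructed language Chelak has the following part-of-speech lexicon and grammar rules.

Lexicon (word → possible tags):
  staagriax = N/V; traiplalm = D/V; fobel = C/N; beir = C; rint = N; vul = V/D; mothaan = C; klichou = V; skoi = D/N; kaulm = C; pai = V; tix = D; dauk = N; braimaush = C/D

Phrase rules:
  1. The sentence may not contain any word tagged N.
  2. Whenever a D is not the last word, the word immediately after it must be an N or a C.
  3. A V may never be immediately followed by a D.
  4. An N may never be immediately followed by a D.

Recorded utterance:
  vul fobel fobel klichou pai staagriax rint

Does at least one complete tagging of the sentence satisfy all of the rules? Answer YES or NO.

Candidates per position — 1:vul {V,D}; 2:fobel {C,N}; 3:fobel {C,N}; 4:klichou {V}; 5:pai {V}; 6:staagriax {N,V}; 7:rint {N}.
Rule 1 cannot be satisfied by any choice of tags from the lexicon.
So there is no consistent tagging.

NO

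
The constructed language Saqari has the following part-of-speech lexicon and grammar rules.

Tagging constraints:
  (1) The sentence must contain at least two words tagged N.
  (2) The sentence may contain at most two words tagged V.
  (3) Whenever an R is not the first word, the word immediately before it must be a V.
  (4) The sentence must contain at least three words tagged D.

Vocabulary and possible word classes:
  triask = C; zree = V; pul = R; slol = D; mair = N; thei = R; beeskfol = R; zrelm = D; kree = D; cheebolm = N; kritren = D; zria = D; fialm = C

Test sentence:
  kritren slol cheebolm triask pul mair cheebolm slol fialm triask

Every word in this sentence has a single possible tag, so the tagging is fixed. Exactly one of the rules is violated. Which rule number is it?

3

Fixed tagging: D D N C R N N D C C.
Checking each rule: R1 ok, R2 ok, R3 fails, R4 ok.
Only rule 3 fails.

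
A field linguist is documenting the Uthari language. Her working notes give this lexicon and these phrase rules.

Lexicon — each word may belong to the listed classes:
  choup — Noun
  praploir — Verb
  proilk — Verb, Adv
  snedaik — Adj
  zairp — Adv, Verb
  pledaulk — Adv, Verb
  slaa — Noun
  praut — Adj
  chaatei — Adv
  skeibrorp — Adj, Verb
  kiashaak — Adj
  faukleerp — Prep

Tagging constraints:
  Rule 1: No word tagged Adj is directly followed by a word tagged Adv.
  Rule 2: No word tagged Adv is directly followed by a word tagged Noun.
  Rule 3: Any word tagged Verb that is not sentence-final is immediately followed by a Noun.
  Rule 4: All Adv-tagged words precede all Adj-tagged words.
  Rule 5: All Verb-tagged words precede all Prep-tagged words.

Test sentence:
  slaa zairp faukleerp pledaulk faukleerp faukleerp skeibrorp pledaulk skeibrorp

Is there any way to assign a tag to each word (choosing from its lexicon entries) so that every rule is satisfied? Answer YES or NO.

NO

Candidates per position — 1:slaa {Noun}; 2:zairp {Adv,Verb}; 3:faukleerp {Prep}; 4:pledaulk {Adv,Verb}; 5:faukleerp {Prep}; 6:faukleerp {Prep}; 7:skeibrorp {Adj,Verb}; 8:pledaulk {Adv,Verb}; 9:skeibrorp {Adj,Verb}.
Every candidate sequence violates at least one rule; no consistent tagging exists.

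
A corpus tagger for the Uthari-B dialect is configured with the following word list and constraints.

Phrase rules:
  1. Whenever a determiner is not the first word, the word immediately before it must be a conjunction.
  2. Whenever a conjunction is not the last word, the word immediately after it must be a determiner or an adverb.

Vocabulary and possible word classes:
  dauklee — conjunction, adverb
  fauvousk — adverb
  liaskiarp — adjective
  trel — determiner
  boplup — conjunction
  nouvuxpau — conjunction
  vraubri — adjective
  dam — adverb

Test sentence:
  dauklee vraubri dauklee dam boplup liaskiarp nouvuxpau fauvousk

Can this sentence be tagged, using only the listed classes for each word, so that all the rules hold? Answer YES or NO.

NO

Candidates per position — 1:dauklee {conjunction,adverb}; 2:vraubri {adjective}; 3:dauklee {conjunction,adverb}; 4:dam {adverb}; 5:boplup {conjunction}; 6:liaskiarp {adjective}; 7:nouvuxpau {conjunction}; 8:fauvousk {adverb}.
Rule 2 cannot be satisfied by any choice of tags from the lexicon.
So there is no consistent tagging.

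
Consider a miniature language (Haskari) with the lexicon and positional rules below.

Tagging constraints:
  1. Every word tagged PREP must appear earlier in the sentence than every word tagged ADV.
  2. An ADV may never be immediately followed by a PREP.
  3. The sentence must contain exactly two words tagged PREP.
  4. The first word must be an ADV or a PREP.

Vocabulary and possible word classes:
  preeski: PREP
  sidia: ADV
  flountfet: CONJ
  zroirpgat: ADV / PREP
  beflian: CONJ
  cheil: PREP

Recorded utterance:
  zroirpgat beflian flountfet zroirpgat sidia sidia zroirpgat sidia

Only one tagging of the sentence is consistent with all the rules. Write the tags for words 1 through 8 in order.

PREP CONJ CONJ PREP ADV ADV ADV ADV

Candidates per position — 1:zroirpgat {ADV,PREP}; 2:beflian {CONJ}; 3:flountfet {CONJ}; 4:zroirpgat {ADV,PREP}; 5:sidia {ADV}; 6:sidia {ADV}; 7:zroirpgat {ADV,PREP}; 8:sidia {ADV}.
Position 7: PREP is ruled out by rule 1; that leaves ADV.
Position 1: ADV is ruled out by rule 3; that leaves PREP.
Position 4: ADV is ruled out by rule 3; that leaves PREP.
So the tagging must be: PREP CONJ CONJ PREP ADV ADV ADV ADV.
Verifying each rule — rule 1 satisfied; rule 2 satisfied; rule 3 satisfied; rule 4 satisfied.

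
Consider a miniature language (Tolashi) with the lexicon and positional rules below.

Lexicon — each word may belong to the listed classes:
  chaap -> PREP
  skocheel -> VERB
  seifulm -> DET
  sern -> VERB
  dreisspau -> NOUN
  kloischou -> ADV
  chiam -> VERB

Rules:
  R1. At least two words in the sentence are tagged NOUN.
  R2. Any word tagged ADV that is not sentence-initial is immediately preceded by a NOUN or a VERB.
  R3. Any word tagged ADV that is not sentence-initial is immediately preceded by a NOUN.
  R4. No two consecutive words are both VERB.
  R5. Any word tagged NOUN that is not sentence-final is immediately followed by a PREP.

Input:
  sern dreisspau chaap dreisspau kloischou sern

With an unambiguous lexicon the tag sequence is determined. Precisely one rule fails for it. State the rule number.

Fixed tagging: VERB NOUN PREP NOUN ADV VERB.
Checking each rule: R1 ok, R2 ok, R3 ok, R4 ok, R5 fails.
Only rule 5 fails.

5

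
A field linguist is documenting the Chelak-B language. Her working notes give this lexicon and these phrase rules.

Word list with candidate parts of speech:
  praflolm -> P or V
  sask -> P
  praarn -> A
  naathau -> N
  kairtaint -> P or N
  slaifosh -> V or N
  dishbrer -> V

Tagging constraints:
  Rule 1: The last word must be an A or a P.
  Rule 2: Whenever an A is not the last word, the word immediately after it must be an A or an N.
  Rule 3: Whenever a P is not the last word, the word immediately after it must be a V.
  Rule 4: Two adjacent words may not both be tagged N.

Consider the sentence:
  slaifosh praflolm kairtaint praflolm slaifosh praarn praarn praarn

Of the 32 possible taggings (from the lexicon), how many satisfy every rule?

Candidates per position — 1:slaifosh {V,N}; 2:praflolm {P,V}; 3:kairtaint {P,N}; 4:praflolm {P,V}; 5:slaifosh {V,N}; 6:praarn {A}; 7:praarn {A}; 8:praarn {A}.
There are 32 candidate sequences in total.
Checking each against the rules leaves 10 sequences.
Count = 10.

10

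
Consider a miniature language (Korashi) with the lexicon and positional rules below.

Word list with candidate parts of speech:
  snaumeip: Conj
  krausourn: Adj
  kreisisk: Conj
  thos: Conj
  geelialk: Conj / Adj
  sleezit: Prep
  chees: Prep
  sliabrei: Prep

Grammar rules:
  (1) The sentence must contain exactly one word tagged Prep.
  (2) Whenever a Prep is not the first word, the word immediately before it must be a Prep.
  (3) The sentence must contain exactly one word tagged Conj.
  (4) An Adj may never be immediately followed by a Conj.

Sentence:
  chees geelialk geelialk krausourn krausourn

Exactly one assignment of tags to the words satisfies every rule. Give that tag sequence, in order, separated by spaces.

Candidates per position — 1:chees {Prep}; 2:geelialk {Conj,Adj}; 3:geelialk {Conj,Adj}; 4:krausourn {Adj}; 5:krausourn {Adj}.
The remaining ambiguous positions (2, 3) are resolved jointly — only one combination satisfies every rule.
The unique satisfying tagging is: Prep Conj Adj Adj Adj.
Rule-by-rule: rule 1 ✓; rule 2 ✓; rule 3 ✓; rule 4 ✓.

Prep Conj Adj Adj Adj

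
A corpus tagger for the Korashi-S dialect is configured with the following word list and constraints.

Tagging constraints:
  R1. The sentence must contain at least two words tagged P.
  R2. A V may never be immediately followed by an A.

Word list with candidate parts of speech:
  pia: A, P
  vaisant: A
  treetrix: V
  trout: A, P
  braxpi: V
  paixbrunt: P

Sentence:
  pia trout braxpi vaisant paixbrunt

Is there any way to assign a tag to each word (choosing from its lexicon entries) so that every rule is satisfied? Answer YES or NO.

NO

Candidates per position — 1:pia {A,P}; 2:trout {A,P}; 3:braxpi {V}; 4:vaisant {A}; 5:paixbrunt {P}.
Rule 2 cannot be satisfied by any choice of tags from the lexicon.
So there is no consistent tagging.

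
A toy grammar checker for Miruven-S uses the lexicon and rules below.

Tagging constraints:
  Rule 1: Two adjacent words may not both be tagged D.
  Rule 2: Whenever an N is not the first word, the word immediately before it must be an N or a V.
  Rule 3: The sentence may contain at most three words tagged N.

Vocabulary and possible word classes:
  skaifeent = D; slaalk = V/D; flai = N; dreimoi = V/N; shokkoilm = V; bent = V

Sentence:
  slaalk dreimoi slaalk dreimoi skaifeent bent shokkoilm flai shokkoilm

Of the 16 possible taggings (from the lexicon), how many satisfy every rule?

Candidates per position — 1:slaalk {V,D}; 2:dreimoi {V,N}; 3:slaalk {V,D}; 4:dreimoi {V,N}; 5:skaifeent {D}; 6:bent {V}; 7:shokkoilm {V}; 8:flai {N}; 9:shokkoilm {V}.
There are 16 candidate sequences in total.
Checking each against the rules leaves 9 sequences.
Count = 9.

9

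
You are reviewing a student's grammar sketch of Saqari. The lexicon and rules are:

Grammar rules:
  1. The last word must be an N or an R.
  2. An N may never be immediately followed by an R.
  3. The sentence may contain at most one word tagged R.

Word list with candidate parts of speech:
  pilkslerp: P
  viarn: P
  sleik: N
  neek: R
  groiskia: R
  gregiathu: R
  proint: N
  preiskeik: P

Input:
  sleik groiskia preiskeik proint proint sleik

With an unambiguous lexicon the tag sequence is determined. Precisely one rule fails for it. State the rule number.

Fixed tagging: N R P N N N.
Checking each rule: R1 pass, R2 fail, R3 pass.
Only rule 2 fails.

2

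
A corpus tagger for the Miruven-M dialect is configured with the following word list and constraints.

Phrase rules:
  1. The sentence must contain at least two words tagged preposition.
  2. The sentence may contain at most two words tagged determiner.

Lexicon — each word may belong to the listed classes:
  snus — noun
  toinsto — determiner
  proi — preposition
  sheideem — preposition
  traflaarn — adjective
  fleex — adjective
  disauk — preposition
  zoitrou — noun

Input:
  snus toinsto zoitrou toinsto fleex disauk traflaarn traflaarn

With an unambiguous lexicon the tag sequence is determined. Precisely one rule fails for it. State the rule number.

Fixed tagging: noun determiner noun determiner adjective preposition adjective adjective.
Checking each rule: R1 violated, R2 holds.
Only rule 1 fails.

1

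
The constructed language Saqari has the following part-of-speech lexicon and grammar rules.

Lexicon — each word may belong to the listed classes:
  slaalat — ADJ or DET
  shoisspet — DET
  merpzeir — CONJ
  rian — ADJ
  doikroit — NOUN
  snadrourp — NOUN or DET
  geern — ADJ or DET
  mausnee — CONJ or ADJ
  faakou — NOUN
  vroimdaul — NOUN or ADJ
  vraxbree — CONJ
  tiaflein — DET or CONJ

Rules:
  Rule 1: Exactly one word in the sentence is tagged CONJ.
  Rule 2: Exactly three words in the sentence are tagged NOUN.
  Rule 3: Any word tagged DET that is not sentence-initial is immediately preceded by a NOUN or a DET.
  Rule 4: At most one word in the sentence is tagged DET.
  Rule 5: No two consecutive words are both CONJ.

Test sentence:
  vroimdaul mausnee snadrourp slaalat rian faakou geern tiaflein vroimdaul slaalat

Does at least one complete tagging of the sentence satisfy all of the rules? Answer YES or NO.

Candidates per position — 1:vroimdaul {NOUN,ADJ}; 2:mausnee {CONJ,ADJ}; 3:snadrourp {NOUN,DET}; 4:slaalat {ADJ,DET}; 5:rian {ADJ}; 6:faakou {NOUN}; 7:geern {ADJ,DET}; 8:tiaflein {DET,CONJ}; 9:vroimdaul {NOUN,ADJ}; 10:slaalat {ADJ,DET}.
One satisfying assignment: NOUN ADJ NOUN DET ADJ NOUN ADJ CONJ ADJ ADJ.
Rule-by-rule: rule 1 holds; rule 2 holds; rule 3 holds; rule 4 holds; rule 5 holds.

YES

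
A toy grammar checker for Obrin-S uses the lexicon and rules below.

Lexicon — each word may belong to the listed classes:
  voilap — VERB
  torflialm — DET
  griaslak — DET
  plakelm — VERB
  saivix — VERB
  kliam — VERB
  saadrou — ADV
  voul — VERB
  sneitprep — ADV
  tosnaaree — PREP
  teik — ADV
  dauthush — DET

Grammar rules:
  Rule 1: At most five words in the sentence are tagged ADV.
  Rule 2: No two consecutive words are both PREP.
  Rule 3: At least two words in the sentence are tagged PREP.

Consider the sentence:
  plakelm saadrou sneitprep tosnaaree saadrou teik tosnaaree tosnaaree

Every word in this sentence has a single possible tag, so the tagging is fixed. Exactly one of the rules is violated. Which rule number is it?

Fixed tagging: VERB ADV ADV PREP ADV ADV PREP PREP.
Applying the rules: R1 pass, R2 fail, R3 pass.
Only rule 2 fails.

2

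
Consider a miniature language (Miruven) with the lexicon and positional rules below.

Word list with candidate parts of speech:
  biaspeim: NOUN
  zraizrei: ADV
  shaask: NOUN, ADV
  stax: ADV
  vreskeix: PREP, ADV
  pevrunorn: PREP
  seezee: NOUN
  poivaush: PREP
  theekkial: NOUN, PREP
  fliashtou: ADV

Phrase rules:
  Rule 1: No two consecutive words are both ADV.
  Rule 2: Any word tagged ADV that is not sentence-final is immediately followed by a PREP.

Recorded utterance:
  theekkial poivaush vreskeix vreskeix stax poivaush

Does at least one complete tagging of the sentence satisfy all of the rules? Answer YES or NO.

Candidates per position — 1:theekkial {NOUN,PREP}; 2:poivaush {PREP}; 3:vreskeix {PREP,ADV}; 4:vreskeix {PREP,ADV}; 5:stax {ADV}; 6:poivaush {PREP}.
One satisfying assignment: NOUN PREP PREP PREP ADV PREP.
Verifying each rule — rule 1 ok; rule 2 ok.

YES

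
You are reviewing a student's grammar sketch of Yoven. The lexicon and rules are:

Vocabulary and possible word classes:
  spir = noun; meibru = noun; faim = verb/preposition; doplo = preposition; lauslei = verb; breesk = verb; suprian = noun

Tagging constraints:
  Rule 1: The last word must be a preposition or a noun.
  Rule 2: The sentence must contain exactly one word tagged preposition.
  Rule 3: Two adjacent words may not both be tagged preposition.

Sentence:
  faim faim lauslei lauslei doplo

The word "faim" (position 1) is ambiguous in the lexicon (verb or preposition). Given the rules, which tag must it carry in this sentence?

Candidates per position — 1:faim {verb,preposition}; 2:faim {verb,preposition}; 3:lauslei {verb}; 4:lauslei {verb}; 5:doplo {preposition}.
Word 1 cannot be preposition — rule 2 would then fail for every completion. It is verb.
Word 2 cannot be preposition — rule 2 would then fail for every completion. It is verb.
So the tagging must be: verb verb verb verb preposition.
Rule-by-rule: rule 1 ok; rule 2 ok; rule 3 ok.

verb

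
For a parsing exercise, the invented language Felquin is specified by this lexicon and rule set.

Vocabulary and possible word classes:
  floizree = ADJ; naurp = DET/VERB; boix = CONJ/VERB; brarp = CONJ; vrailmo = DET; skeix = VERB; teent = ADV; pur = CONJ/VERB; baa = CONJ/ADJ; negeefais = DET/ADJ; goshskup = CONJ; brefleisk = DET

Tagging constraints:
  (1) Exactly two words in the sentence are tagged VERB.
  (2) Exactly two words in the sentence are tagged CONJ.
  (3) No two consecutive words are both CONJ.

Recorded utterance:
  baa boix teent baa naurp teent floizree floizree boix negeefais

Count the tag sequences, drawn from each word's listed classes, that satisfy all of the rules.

8

Candidates per position — 1:baa {CONJ,ADJ}; 2:boix {CONJ,VERB}; 3:teent {ADV}; 4:baa {CONJ,ADJ}; 5:naurp {DET,VERB}; 6:teent {ADV}; 7:floizree {ADJ}; 8:floizree {ADJ}; 9:boix {CONJ,VERB}; 10:negeefais {DET,ADJ}.
There are 64 candidate sequences in total.
Checking each against the rules leaves 8 sequences.
Count = 8.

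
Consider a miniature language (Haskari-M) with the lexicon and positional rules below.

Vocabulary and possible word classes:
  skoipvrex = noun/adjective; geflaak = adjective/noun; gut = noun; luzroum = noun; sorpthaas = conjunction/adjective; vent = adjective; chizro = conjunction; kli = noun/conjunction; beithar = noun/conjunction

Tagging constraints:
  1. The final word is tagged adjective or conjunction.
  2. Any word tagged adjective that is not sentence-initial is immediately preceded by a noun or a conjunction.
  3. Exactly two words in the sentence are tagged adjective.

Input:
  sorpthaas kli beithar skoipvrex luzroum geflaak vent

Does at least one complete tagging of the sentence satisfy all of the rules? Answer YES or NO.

YES

Candidates per position — 1:sorpthaas {conjunction,adjective}; 2:kli {noun,conjunction}; 3:beithar {noun,conjunction}; 4:skoipvrex {noun,adjective}; 5:luzroum {noun}; 6:geflaak {adjective,noun}; 7:vent {adjective}.
One satisfying assignment: conjunction conjunction noun adjective noun noun adjective.
Check: rule 1 ok; rule 2 ok; rule 3 ok.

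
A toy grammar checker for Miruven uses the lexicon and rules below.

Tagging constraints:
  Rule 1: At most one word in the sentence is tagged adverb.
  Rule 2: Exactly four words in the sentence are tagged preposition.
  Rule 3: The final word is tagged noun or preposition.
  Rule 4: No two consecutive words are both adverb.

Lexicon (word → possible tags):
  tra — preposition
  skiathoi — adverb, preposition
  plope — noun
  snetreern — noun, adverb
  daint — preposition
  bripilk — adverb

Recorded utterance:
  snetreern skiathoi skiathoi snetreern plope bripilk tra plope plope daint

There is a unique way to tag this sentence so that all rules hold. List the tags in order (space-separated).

Candidates per position — 1:snetreern {noun,adverb}; 2:skiathoi {adverb,preposition}; 3:skiathoi {adverb,preposition}; 4:snetreern {noun,adverb}; 5:plope {noun}; 6:bripilk {adverb}; 7:tra {preposition}; 8:plope {noun}; 9:plope {noun}; 10:daint {preposition}.
Position 1: adverb is ruled out by rule 1; that leaves noun.
Position 2: adverb is ruled out by rule 1; that leaves preposition.
Position 3: adverb is ruled out by rule 1; that leaves preposition.
Position 4: adverb is ruled out by rule 1; that leaves noun.
The unique satisfying tagging is: noun preposition preposition noun noun adverb preposition noun noun preposition.
Checking: rule 1 satisfied; rule 2 satisfied; rule 3 satisfied; rule 4 satisfied.

noun preposition preposition noun noun adverb preposition noun noun preposition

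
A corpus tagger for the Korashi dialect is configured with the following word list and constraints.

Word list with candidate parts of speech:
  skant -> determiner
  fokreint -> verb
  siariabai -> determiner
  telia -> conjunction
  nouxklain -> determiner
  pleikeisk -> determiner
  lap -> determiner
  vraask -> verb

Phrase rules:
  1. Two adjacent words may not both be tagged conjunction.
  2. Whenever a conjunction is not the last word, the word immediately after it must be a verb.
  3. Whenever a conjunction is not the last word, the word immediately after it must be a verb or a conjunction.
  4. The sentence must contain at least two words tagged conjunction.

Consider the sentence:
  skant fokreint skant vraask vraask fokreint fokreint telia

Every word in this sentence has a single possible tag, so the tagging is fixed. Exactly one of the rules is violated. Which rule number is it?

4

Fixed tagging: determiner verb determiner verb verb verb verb conjunction.
Applying the rules: R1 holds, R2 holds, R3 holds, R4 violated.
Only rule 4 fails.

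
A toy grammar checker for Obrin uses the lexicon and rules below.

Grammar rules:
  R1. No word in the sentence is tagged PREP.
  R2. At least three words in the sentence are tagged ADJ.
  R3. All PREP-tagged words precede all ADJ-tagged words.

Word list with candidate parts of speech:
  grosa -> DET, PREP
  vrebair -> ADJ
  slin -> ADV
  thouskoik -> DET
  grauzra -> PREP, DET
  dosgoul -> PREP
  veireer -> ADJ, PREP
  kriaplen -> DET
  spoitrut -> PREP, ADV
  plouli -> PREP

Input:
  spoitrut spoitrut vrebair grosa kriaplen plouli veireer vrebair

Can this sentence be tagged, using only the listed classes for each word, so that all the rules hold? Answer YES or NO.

Candidates per position — 1:spoitrut {PREP,ADV}; 2:spoitrut {PREP,ADV}; 3:vrebair {ADJ}; 4:grosa {DET,PREP}; 5:kriaplen {DET}; 6:plouli {PREP}; 7:veireer {ADJ,PREP}; 8:vrebair {ADJ}.
Rule 1 cannot be satisfied by any choice of tags from the lexicon.
So there is no consistent tagging.

NO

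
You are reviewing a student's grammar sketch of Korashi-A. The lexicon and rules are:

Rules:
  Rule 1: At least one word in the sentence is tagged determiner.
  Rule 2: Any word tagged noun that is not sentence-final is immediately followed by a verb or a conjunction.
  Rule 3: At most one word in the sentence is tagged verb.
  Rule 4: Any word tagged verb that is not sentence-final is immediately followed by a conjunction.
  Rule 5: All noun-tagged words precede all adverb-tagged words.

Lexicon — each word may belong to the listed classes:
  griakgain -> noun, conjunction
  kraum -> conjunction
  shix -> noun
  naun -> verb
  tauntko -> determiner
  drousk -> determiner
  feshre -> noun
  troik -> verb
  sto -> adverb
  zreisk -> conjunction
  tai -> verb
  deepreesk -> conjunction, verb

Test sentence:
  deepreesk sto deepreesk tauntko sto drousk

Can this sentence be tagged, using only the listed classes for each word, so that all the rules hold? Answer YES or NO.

YES

Candidates per position — 1:deepreesk {conjunction,verb}; 2:sto {adverb}; 3:deepreesk {conjunction,verb}; 4:tauntko {determiner}; 5:sto {adverb}; 6:drousk {determiner}.
One satisfying assignment: conjunction adverb conjunction determiner adverb determiner.
Checking: rule 1 holds; rule 2 holds; rule 3 holds; rule 4 holds; rule 5 holds.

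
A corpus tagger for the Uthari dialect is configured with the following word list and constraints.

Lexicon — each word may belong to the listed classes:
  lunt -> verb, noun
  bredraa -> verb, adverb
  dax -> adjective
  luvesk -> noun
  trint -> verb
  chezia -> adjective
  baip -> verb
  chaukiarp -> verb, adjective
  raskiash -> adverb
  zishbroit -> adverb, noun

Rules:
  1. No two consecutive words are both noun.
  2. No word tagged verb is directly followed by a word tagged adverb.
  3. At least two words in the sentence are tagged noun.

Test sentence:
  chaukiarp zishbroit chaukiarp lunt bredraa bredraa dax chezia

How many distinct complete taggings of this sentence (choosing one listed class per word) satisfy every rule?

Candidates per position — 1:chaukiarp {verb,adjective}; 2:zishbroit {adverb,noun}; 3:chaukiarp {verb,adjective}; 4:lunt {verb,noun}; 5:bredraa {verb,adverb}; 6:bredraa {verb,adverb}; 7:dax {adjective}; 8:chezia {adjective}.
There are 64 candidate sequences in total.
Checking each against the rules leaves 12 sequences.
Count = 12.

12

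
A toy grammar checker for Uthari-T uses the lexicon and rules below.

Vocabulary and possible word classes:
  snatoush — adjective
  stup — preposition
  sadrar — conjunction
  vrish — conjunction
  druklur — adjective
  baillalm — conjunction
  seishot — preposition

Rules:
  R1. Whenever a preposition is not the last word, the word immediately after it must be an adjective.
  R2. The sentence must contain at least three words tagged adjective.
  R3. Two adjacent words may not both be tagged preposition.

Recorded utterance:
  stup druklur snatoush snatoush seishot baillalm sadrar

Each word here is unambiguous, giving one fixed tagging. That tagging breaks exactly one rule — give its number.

Fixed tagging: preposition adjective adjective adjective preposition conjunction conjunction.
Rule check: R1 violated, R2 holds, R3 holds.
Only rule 1 fails.

1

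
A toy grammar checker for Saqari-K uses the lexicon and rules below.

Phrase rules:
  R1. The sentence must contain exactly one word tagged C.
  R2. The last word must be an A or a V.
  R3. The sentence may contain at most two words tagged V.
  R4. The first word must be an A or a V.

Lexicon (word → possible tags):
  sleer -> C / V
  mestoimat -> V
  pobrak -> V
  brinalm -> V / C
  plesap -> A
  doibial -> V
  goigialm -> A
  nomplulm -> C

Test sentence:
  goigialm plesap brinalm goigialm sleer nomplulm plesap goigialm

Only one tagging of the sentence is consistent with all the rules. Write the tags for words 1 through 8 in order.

Candidates per position — 1:goigialm {A}; 2:plesap {A}; 3:brinalm {V,C}; 4:goigialm {A}; 5:sleer {C,V}; 6:nomplulm {C}; 7:plesap {A}; 8:goigialm {A}.
At position 3, choosing C makes rule 1 impossible to satisfy; hence V.
At position 5, choosing C makes rule 1 impossible to satisfy; hence V.
The only consistent sequence is: A A V A V C A A.
Check: rule 1 ✓; rule 2 ✓; rule 3 ✓; rule 4 ✓.

A A V A V C A A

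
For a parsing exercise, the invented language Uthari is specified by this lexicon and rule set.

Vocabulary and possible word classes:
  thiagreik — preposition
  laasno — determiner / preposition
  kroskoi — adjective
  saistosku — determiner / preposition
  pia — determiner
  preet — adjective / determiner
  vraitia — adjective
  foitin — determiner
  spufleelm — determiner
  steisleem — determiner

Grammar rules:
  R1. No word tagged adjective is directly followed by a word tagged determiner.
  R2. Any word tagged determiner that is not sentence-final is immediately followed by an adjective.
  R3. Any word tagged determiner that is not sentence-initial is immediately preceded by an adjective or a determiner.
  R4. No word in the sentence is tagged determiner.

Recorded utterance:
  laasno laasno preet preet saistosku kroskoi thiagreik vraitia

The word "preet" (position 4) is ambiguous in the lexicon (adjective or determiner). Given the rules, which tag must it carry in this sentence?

adjective

Candidates per position — 1:laasno {determiner,preposition}; 2:laasno {determiner,preposition}; 3:preet {adjective,determiner}; 4:preet {adjective,determiner}; 5:saistosku {determiner,preposition}; 6:kroskoi {adjective}; 7:thiagreik {preposition}; 8:vraitia {adjective}.
If word 1 were determiner, no tagging could satisfy rule 2; so word 1 is preposition.
If word 2 were determiner, no tagging could satisfy rule 3; so word 2 is preposition.
If word 3 were determiner, no tagging could satisfy rule 3; so word 3 is adjective.
If word 4 were determiner, no tagging could satisfy rule 1; so word 4 is adjective.
If word 5 were determiner, no tagging could satisfy rule 1; so word 5 is preposition.
The only consistent sequence is: preposition preposition adjective adjective preposition adjective preposition adjective.
Verifying each rule — rule 1 holds; rule 2 holds; rule 3 holds; rule 4 holds.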